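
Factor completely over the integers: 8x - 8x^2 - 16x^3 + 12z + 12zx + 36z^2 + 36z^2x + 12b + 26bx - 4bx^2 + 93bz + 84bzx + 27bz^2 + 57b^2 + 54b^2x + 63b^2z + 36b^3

Group: 3b(12b^2 + 9bz + 10bx + 19b + 12zx + 12z - 8x^2 - 4x + 4) + (3z + 2x)(12b^2 + 9bz + 10bx + 19b + 12zx + 12z - 8x^2 - 4x + 4); both groups contain (12b^2 + 9bz + 10bx + 19b + 12zx + 12z - 8x^2 - 4x + 4), so (3b + 3z + 2x) is a factor with cofactor 12b^2 + 9bz + 10bx + 19b + 12zx + 12z - 8x^2 - 4x + 4.
The cofactor groups again: 12b^2 + 9bz + 10bx + 19b + 12zx + 12z - 8x^2 - 4x + 4 = 4b(3b + 4x + 4) + (3z - 2x + 1)(3b + 4x + 4); both groups contain (3b + 4x + 4), giving (4b + 3z - 2x + 1)(3b + 4x + 4).

(3b + 3z + 2x)(3b + 4x + 4)(4b + 3z - 2x + 1)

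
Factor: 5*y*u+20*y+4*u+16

(5*y+4)*(u+4)

Group as (5*y*u+20*y) + (4*u+16) = 5*y*(u+4) + 4*(u+4).
Both groups share the factor (u+4).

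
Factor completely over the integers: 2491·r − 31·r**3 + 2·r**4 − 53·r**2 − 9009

(2·r − 13)·(r + 9)·(r − 11)·(r − 7)

Trying the rational-root candidates, r = −9 is a root, giving the factor (r + 9) and quotient 2·r**3 − 49·r**2 + 388·r − 1001.
Next, r = 7 is a root, giving the factor (r − 7) and quotient 2·r**2 − 35·r + 143.
The remaining quadratic factors as (2·r − 13)(r − 11).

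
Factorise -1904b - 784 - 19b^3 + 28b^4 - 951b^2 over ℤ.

Testing divisors of the constant over divisors of the leading coefficient, b = 7 is a root, giving the factor (b - 7) and quotient 28b^3 + 177b^2 + 288b + 112.
Continuing, b = -4/7 is a root, giving the factor (7b + 4) and quotient 4b^2 + 23b + 28.
The remaining quadratic factors as (4b + 7)(b + 4).

(4b + 7)(7b + 4)(b + 4)(b - 7)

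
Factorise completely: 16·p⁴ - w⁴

(2·p + w)·(2·p - w)·(4·p² + w²)

Write as (4·p²)² − (w²)², then factor 4·p² - w² once more.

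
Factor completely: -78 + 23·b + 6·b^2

(6·b - 13)·(b + 6)

Need a pair with product 6·(-78) = -468 and sum 23: that's -13 and 36.
Split the middle term: 6·b^2 - 13·b + 36·b - 78 = b·(6·b - 13) + 6·(6·b - 13).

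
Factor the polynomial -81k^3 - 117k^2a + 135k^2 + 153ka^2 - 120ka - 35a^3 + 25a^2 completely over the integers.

-(9k - 5a)(3k - a)(3k + 7a - 5)

Group: 3k(-27k^2 + 24ka - 5a^2) + (7a - 5)(-27k^2 + 24ka - 5a^2); both groups contain (-27k^2 + 24ka - 5a^2), so (3k + 7a - 5) is a factor with cofactor -27k^2 + 24ka - 5a^2.
The cofactor groups again: -27k^2 + 24ka - 5a^2 = -3k(9k - 5a) + a(9k - 5a); both groups contain (9k - 5a), giving -(3k - a)(9k - 5a).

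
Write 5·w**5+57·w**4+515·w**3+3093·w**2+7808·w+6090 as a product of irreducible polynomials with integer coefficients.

Among the possible rational roots, w = −3 is a root, so (w+3) divides it; the quotient is 5·w**4+42·w**3+389·w**2+1926·w+2030.
Next, w = −7/5 is a root, so (5·w+7) divides it; the quotient is w**3+7·w**2+68·w+290.
Continuing, w = −5 is a root, so (w+5) is a factor; dividing leaves w**2+2·w+58.
The quadratic w**2+2·w+58 has discriminant −228 < 0 and is irreducible over ℤ.

(5·w+7)·(w+3)·(w+5)·(w**2+2·w+58)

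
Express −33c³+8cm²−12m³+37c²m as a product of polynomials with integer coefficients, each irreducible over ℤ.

−(11c+6m)(3c−2m)(c−m)

Group: 11c(−3c²+5cm−2m²) + 6m(−3c²+5cm−2m²); both groups contain (−3c²+5cm−2m²), so (11c+6m) is a factor with cofactor −3c²+5cm−2m².
The cofactor groups again: −3c²+5cm−2m² = −3c(c−m) + 2m(c−m); both groups contain (c−m), giving −(3c−2m)(c−m).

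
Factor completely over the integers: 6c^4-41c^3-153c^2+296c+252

Trying the rational-root candidates, c = -2/3 is a root, so (3c+2) divides it; the quotient is 2c^3-15c^2-41c+126.
Then c = -7/2 is a root, so (2c+7) divides it; the quotient is c^2-11c+18.
The remaining quadratic factors as (c-9)(c-2).

(2c+7)(3c+2)(c-2)(c-9)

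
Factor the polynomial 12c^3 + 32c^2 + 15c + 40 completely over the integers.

Group as (12c^3 + 15c) + (32c^2 + 40) = 3c(4c^2 + 5) + 8(4c^2 + 5).
Both groups share the factor (4c^2 + 5).

(3c + 8)(4c^2 + 5)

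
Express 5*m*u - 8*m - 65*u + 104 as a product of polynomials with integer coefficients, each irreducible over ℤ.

Group as (5*m*u - 8*m) + (-65*u + 104) = m*(5*u - 8) - 13*(5*u - 8).
Both groups share the factor (5*u - 8).

(5*u - 8)*(m - 13)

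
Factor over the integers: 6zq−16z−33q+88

(2z−11)(3q−8)

Group as (6zq−16z) + (−33q+88) = 2z(3q−8) − 11(3q−8).
Both groups share the factor (3q−8).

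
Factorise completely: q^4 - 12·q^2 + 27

Substitute u = q^2 to get a quadratic in u, then factor.
q^2 - 9 is a difference of squares.
q^2 - 3 is irreducible over ℤ (3 is not a perfect square).

(q + 3)·(q - 3)·(q^2 - 3)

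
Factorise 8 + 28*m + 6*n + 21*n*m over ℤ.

(3*n + 4)*(7*m + 2)

Group as (21*n*m + 6*n) + (28*m + 8) = 3*n*(7*m + 2) + 4*(7*m + 2).
Both groups share the factor (7*m + 2).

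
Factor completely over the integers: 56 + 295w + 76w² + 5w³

By the rational root theorem, w = −8 is a root, so (w + 8) is a factor; dividing leaves 5w² + 36w + 7.
The remaining quadratic factors as (5w + 1)(w + 7).

(5w + 1)(w + 7)(w + 8)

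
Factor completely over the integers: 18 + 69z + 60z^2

3(4z + 3)(5z + 2)

Pull out the common factor 3, then factor the remaining trinomial.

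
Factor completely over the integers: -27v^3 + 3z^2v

3v(z - 3v)(z + 3v)

Every term has a factor of 3v. Then z^2 - 9v^2 = (z)² − (3v)².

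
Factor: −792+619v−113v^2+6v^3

(6v−11)(v−8)(v−9)

Testing divisors of the constant over divisors of the leading coefficient, v = 11/6 is a root, so (6v−11) divides it; the quotient is v^2−17v+72.
The remaining quadratic factors as (v−8)(v−9).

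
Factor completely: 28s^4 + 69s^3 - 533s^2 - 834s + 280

Trying the rational-root candidates, s = -7/4 is a root, giving the factor (4s + 7) and quotient 7s^3 + 5s^2 - 142s + 40.
Then s = 4 is a root, giving the factor (s - 4) and quotient 7s^2 + 33s - 10.
The remaining quadratic factors as (s + 5)(7s - 2).

(4s + 7)(7s - 2)(s + 5)(s - 4)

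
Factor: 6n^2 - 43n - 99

Need a pair with product 6·(-99) = -594 and sum -43: that's -54 and 11.
Split the middle term: 6n^2 - 54n + 11n - 99 = 6n(n - 9) + 11(n - 9).

(6n + 11)(n - 9)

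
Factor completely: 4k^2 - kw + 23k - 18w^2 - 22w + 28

(4k - 9w + 7)(k + 2w + 4)

Group: 4k(k + 2w + 4) + (-9w + 7)(k + 2w + 4); both groups contain (k + 2w + 4).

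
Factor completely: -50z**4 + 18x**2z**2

2z**2(3x + 5z)(3x - 5z)

Every term has a factor of 2z**2. Then 9x**2 - 25z**2 = (3x)² − (5z)².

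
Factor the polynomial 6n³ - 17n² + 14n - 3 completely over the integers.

Trying the rational-root candidates, n = 1 is a root, so (n - 1) is a factor; dividing leaves 6n² - 11n + 3.
The remaining quadratic factors as (3n - 1)(2n - 3).

(2n - 3)(3n - 1)(n - 1)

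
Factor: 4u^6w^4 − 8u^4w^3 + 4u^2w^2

4u^2w^2(u^2w − 1)^2

Factor out 4u^2w^2 first: what remains is u^4w^2 − 2u^2w + 1.
Recognize a perfect-square trinomial with the parts 1 and u^2w.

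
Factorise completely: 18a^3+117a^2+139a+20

Trying the rational-root candidates, a = -4/3 is a root, so (3a+4) is a factor; dividing leaves 6a^2+31a+5.
The remaining quadratic factors as (6a+1)(a+5).

(3a+4)(6a+1)(a+5)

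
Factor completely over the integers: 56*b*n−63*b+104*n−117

Group as (56*b*n−63*b) + (104*n−117) = 7*b*(8*n−9) + 13*(8*n−9).
Both groups share the factor (8*n−9).

(7*b+13)*(8*n−9)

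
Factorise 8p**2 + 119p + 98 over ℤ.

(8p + 7)(p + 14)

Need a pair with product 8·98 = 784 and sum 119: that's 112 and 7.
Split the middle term: 8p**2 + 112p + 7p + 98 = 8p(p + 14) + 7(p + 14).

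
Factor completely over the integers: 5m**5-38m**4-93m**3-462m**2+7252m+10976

Among the possible rational roots, m = 8 is a root, so (m-8) divides it; the quotient is 5m**4+2m**3-77m**2-1078m-1372.
Continuing, m = 7 is a root, so (m-7) divides it; the quotient is 5m**3+37m**2+182m+196.
Continuing, m = -7/5 is a root, giving the factor (5m+7) and quotient m**2+6m+28.
The quadratic m**2+6m+28 has discriminant -76 < 0 and is irreducible over ℤ.

(5m+7)(m-7)(m-8)(m**2+6m+28)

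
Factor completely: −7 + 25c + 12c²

(3c + 7)(4c − 1)

Need a pair with product 12·(−7) = −84 and sum 25: that's −3 and 28.
Split the middle term: 12c² − 3c + 28c − 7 = 3c(4c − 1) + 7(4c − 1).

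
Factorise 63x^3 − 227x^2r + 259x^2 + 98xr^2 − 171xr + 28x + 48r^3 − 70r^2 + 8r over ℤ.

(x − 3r + 4)(9x − 8r + 1)(7x + 2r)

Group: 7x(9x^2 − 35xr + 37x + 24r^2 − 35r + 4) + 2r(9x^2 − 35xr + 37x + 24r^2 − 35r + 4); both groups contain (9x^2 − 35xr + 37x + 24r^2 − 35r + 4), so (7x + 2r) is a factor with cofactor 9x^2 − 35xr + 37x + 24r^2 − 35r + 4.
The cofactor groups again: 9x^2 − 35xr + 37x + 24r^2 − 35r + 4 = 9x(x − 3r + 4) + (−8r + 1)(x − 3r + 4); both groups contain (x − 3r + 4), giving (9x − 8r + 1)(x − 3r + 4).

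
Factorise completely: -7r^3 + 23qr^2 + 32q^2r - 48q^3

Group: 12q(-4q^2 + 5qr - r^2) + 7r(-4q^2 + 5qr - r^2); both groups contain (-4q^2 + 5qr - r^2), so (12q + 7r) is a factor with cofactor -4q^2 + 5qr - r^2.
The cofactor groups again: -4q^2 + 5qr - r^2 = -4q(q - r) + r(q - r); both groups contain (q - r), giving -(4q - r)(q - r).

-(12q + 7r)(4q - r)(q - r)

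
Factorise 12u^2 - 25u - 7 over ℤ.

Need a pair with product 12·(-7) = -84 and sum -25: that's 3 and -28.
Split the middle term: 12u^2 + 3u - 28u - 7 = 3u(4u + 1) - 7(4u + 1).

(3u - 7)(4u + 1)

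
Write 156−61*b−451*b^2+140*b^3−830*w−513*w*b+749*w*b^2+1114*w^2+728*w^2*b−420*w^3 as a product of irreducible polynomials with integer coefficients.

Group: 14*w*(−30*w^2+67*w*b+71*w+20*b^2−53*b−39) + (7*b−4)*(−30*w^2+67*w*b+71*w+20*b^2−53*b−39); both groups contain (−30*w^2+67*w*b+71*w+20*b^2−53*b−39), so (14*w+7*b−4) is a factor with cofactor −30*w^2+67*w*b+71*w+20*b^2−53*b−39.
The cofactor groups again: −30*w^2+67*w*b+71*w+20*b^2−53*b−39 = −15*w*(2*w−5*b−3) + (−4*b+13)*(2*w−5*b−3); both groups contain (2*w−5*b−3), giving −(15*w+4*b−13)*(2*w−5*b−3).

−(2*w−5*b−3)*(15*w+4*b−13)*(14*w+7*b−4)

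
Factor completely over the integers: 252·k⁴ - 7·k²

Pull out the common factor 7·k²; 36·k² - 1 is a difference of squares.

7·k²·(6·k + 1)·(6·k - 1)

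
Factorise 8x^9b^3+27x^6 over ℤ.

x^6(2xb+3)(4x^2b^2-6xb+9)

Factor out x^6 first: what remains is 8x^3b^3+27.
Recognize a sum of cubes with the parts 3 and 2xb.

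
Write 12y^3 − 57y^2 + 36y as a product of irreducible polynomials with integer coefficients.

Pull out the common factor 3y, then factor the remaining trinomial.

3y(4y − 3)(y − 4)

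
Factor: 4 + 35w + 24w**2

(3w + 4)(8w + 1)

Need a pair with product 24·4 = 96 and sum 35: that's 32 and 3.
Split the middle term: 24w**2 + 32w + 3w + 4 = 8w(3w + 4) + (3w + 4).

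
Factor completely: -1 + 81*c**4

(3*c + 1)*(3*c - 1)*(9*c**2 + 1)

Difference of squares twice: with A = 3*c and B = 1, A⁴ − B⁴ = (A² − B²)(A² + B²), and A² − B² factors again.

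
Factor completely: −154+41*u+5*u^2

(5*u−14)*(u+11)

Need a pair with product 5·(−154) = −770 and sum 41: that's 55 and −14.
Split the middle term: 5*u^2+55*u − 14*u−154 = 5*u*(u+11) − 14*(u+11).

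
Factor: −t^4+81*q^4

(3*q+t)*(3*q−t)*(9*q^2+t^2)

Difference of squares twice: with A = 3*q and B = t, A⁴ − B⁴ = (A² − B²)(A² + B²), and A² − B² factors again.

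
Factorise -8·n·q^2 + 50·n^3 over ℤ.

Pull out the common factor 2·n; 25·n^2 - 4·q^2 is a difference of squares.

2·n·(5·n + 2·q)·(5·n - 2·q)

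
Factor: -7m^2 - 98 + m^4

Substitute u = m^2 to get a quadratic in u, then factor.
m^2 + 7 is irreducible over ℤ (always positive, so no real roots).
m^2 - 14 is irreducible over ℤ (14 is not a perfect square).

(m^2 + 7)(m^2 - 14)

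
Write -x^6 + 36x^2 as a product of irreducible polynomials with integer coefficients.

Factor out x^2 first: what remains is -x^4 + 36.
Recognize a difference of squares with the parts 6 and x^2.

-x^2(x^2 + 6)(x^2 - 6)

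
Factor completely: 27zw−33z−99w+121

(3z−11)(9w−11)

Group as (27zw−33z) + (−99w+121) = 3z(9w−11) − 11(9w−11).
Both groups share the factor (9w−11).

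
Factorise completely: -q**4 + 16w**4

(2w - q)(2w + q)(4w**2 + q**2)

Difference of squares twice: with A = 2w and B = q, A⁴ − B⁴ = (A² − B²)(A² + B²), and A² − B² factors again.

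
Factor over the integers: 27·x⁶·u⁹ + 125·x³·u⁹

u⁹·x³·(3·x + 5)·(9·x² − 15·x + 25)

Pull out the common factor x³·u⁹, leaving 27·x³ + 125.
Recognize a sum of cubes with the parts 3·x and 5.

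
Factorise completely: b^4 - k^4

Write as (b^2)² − (k^2)², then factor b^2 - k^2 once more.

(b + k)·(b - k)·(b^2 + k^2)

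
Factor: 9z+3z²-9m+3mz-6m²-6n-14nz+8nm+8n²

(4n-2m-z-3)(2n+3m-3z)

Group: 2n(4n-2m-z-3) + (3m-3z)(4n-2m-z-3); both groups contain (4n-2m-z-3).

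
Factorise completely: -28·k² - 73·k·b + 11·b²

-(7·k - b)·(4·k + 11·b)

Group: -4·k·(7·k - b) - 11·b·(7·k - b); both groups contain (7·k - b).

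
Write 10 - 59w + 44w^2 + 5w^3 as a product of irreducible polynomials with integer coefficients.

Among the possible rational roots, w = -10 is a root, giving the factor (w + 10) and quotient 5w^2 - 6w + 1.
The remaining quadratic factors as (w - 1)(5w - 1).

(5w - 1)(w + 10)(w - 1)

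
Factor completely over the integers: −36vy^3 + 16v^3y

Every term has a factor of 4vy. Then 4v^2 − 9y^2 = (2v)² − (3y)².

4vy(2v + 3y)(2v − 3y)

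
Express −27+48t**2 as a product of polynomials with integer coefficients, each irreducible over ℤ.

3(4t+3)(4t−3)

Factor out 3, leaving 16t**2−9, which is a difference of two squares.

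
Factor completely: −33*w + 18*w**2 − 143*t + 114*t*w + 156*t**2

(12*t + 6*w − 11)*(13*t + 3*w)

Group: 12*t*(13*t + 3*w) + (6*w − 11)*(13*t + 3*w); both groups contain (13*t + 3*w).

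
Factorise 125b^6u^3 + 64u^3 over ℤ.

u^3(5b^2 + 4)(25b^4 - 20b^2 + 16)

Every term has a factor of u^3; factoring it out leaves 125b^6 + 64.
Recognize a sum of cubes with the parts 5b^2 and 4.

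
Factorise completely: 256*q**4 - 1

(4*q + 1)*(4*q - 1)*(16*q**2 + 1)

Difference of squares twice: with A = 4*q and B = 1, A⁴ − B⁴ = (A² − B²)(A² + B²), and A² − B² factors again.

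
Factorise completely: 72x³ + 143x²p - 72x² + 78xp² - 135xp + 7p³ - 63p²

(8x + 7p)(9x + p - 9)(x + p)

Group: 8x(9x² + 10xp - 9x + p² - 9p) + 7p(9x² + 10xp - 9x + p² - 9p); both groups contain (9x² + 10xp - 9x + p² - 9p), so (8x + 7p) is a factor with cofactor 9x² + 10xp - 9x + p² - 9p.
The cofactor groups again: 9x² + 10xp - 9x + p² - 9p = 9x(x + p) + (p - 9)(x + p); both groups contain (x + p), giving (9x + p - 9)(x + p).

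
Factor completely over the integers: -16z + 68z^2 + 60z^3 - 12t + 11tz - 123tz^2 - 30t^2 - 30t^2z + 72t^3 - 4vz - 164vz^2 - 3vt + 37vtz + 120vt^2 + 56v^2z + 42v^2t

(3t + 4z)(2v + 4t - 5z + 1)(7v + 6t - 3z - 4)

Group: 2v(21vt + 28vz + 18t^2 + 15tz - 12t - 12z^2 - 16z) + (4t - 5z + 1)(21vt + 28vz + 18t^2 + 15tz - 12t - 12z^2 - 16z); both groups contain (21vt + 28vz + 18t^2 + 15tz - 12t - 12z^2 - 16z), so (2v + 4t - 5z + 1) is a factor with cofactor 21vt + 28vz + 18t^2 + 15tz - 12t - 12z^2 - 16z.
The cofactor groups again: 21vt + 28vz + 18t^2 + 15tz - 12t - 12z^2 - 16z = 3t(7v + 6t - 3z - 4) + 4z(7v + 6t - 3z - 4); both groups contain (7v + 6t - 3z - 4), giving (3t + 4z)(7v + 6t - 3z - 4).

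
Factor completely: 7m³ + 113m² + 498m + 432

Testing divisors of the constant over divisors of the leading coefficient, m = -8/7 is a root, so (7m + 8) is a factor; dividing leaves m² + 15m + 54.
The remaining quadratic factors as (m + 6)(m + 9).

(7m + 8)(m + 6)(m + 9)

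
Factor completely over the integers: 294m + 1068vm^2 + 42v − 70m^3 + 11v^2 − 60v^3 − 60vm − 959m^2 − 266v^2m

Group: v(−60v^2 + 154vm + 11v − 10m^2 − 137m + 42) + 7m(−60v^2 + 154vm + 11v − 10m^2 − 137m + 42); both groups contain (−60v^2 + 154vm + 11v − 10m^2 − 137m + 42), so (v + 7m) is a factor with cofactor −60v^2 + 154vm + 11v − 10m^2 − 137m + 42.
The cofactor groups again: −60v^2 + 154vm + 11v − 10m^2 − 137m + 42 = −15v(4v − 10m + 3) + (m + 14)(4v − 10m + 3); both groups contain (4v − 10m + 3), giving −(15v − m − 14)(4v − 10m + 3).

−(4v − 10m + 3)(15v − m − 14)(v + 7m)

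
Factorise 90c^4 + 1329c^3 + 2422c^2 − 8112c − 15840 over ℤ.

Among the possible rational roots, c = −11/6 is a root, so (6c + 11) divides it; the quotient is 15c^3 + 194c^2 + 48c − 1440.
Continuing, c = −10/3 is a root, so (3c + 10) is a factor; dividing leaves 5c^2 + 48c − 144.
The remaining quadratic factors as (5c − 12)(c + 12).

(3c + 10)(5c − 12)(6c + 11)(c + 12)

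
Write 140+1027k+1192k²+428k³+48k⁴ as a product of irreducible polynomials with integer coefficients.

Testing divisors of the constant over divisors of the leading coefficient, k = -4 is a root, so (k+4) divides it; the quotient is 48k³+236k²+248k+35.
Then k = -1/6 is a root, giving the factor (6k+1) and quotient 8k²+38k+35.
The remaining quadratic factors as (2k+7)(4k+5).

(2k+7)(4k+5)(6k+1)(k+4)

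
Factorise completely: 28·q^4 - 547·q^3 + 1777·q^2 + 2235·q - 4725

(4·q + 7)·(7·q - 9)·(q - 15)·(q - 5)

Testing divisors of the constant over divisors of the leading coefficient, q = 5 is a root, so (q - 5) divides it; the quotient is 28·q^3 - 407·q^2 - 258·q + 945.
Continuing, q = 15 is a root, so (q - 15) is a factor; dividing leaves 28·q^2 + 13·q - 63.
The remaining quadratic factors as (4·q + 7)(7·q - 9).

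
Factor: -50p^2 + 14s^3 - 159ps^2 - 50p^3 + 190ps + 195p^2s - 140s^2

-(10p - s + 10)(5p - 14s)(p - s)

Group: 10p(-5p^2 + 19ps - 14s^2) + (-s + 10)(-5p^2 + 19ps - 14s^2); both groups contain (-5p^2 + 19ps - 14s^2), so (10p - s + 10) is a factor with cofactor -5p^2 + 19ps - 14s^2.
The cofactor groups again: -5p^2 + 19ps - 14s^2 = -5p(p - s) + 14s(p - s); both groups contain (p - s), giving -(5p - 14s)(p - s).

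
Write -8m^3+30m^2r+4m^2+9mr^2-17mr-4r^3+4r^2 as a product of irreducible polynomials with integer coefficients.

Group: 4m(-2m^2+7mr+m+4r^2-4r) - r(-2m^2+7mr+m+4r^2-4r); both groups contain (-2m^2+7mr+m+4r^2-4r), so (4m-r) is a factor with cofactor -2m^2+7mr+m+4r^2-4r.
The cofactor groups again: -2m^2+7mr+m+4r^2-4r = -2m(m-4r) + (-r+1)(m-4r); both groups contain (m-4r), giving -(2m+r-1)(m-4r).

-(2m+r-1)(4m-r)(m-4r)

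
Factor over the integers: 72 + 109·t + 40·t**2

(5·t + 8)·(8·t + 9)

Need a pair with product 40·72 = 2880 and sum 109: that's 64 and 45.
Split the middle term: 40·t**2 + 64·t + 45·t + 72 = 8·t·(5·t + 8) + 9·(5·t + 8).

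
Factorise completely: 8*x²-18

2*(2*x+3)*(2*x-3)

Factor out 2, leaving 4*x²-9, which is a difference of two squares.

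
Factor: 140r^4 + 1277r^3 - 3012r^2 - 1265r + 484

Trying the rational-root candidates, r = -11 is a root, giving the factor (r + 11) and quotient 140r^3 - 263r^2 - 119r + 44.
Next, r = 1/4 is a root, giving the factor (4r - 1) and quotient 35r^2 - 57r - 44.
The remaining quadratic factors as (7r + 4)(5r - 11).

(4r - 1)(5r - 11)(7r + 4)(r + 11)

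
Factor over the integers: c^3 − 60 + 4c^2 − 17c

(c + 3)(c + 5)(c − 4)

Among the possible rational roots, c = −3 is a root, so (c + 3) divides it; the quotient is c^2 + c − 20.
The remaining quadratic factors as (c − 4)(c + 5).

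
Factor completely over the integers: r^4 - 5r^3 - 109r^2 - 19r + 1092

(r + 4)(r + 7)(r - 13)(r - 3)

By the rational root theorem, r = -4 is a root, so (r + 4) divides it; the quotient is r^3 - 9r^2 - 73r + 273.
Next, r = 3 is a root, so (r - 3) is a factor; dividing leaves r^2 - 6r - 91.
The remaining quadratic factors as (r - 13)(r + 7).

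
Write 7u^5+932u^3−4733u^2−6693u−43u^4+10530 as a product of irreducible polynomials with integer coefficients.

(7u+13)(u−1)(u−6)(u^2−u+135)

By the rational root theorem, u = −13/7 is a root, giving the factor (7u+13) and quotient u^4−8u^3+148u^2−951u+810.
Next, u = 6 is a root, so (u−6) is a factor; dividing leaves u^3−2u^2+136u−135.
Then u = 1 is a root, so (u−1) is a factor; dividing leaves u^2−u+135.
The quadratic u^2−u+135 has discriminant −539 < 0 and is irreducible over ℤ.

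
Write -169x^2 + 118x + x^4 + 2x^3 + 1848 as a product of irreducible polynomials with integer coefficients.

(x + 14)(x + 3)(x - 11)(x - 4)

Among the possible rational roots, x = -14 is a root, giving the factor (x + 14) and quotient x^3 - 12x^2 - x + 132.
Continuing, x = 4 is a root, so (x - 4) divides it; the quotient is x^2 - 8x - 33.
The remaining quadratic factors as (x - 11)(x + 3).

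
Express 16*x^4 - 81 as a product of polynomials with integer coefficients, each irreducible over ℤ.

Write as (4*x^2)² − (9)², then factor 4*x^2 - 9 once more.

(2*x + 3)*(2*x - 3)*(4*x^2 + 9)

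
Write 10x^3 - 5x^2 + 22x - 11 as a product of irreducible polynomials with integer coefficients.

(2x - 1)(5x^2 + 11)

Group as (10x^3 + 22x) + (-5x^2 - 11) = 2x(5x^2 + 11) - (5x^2 + 11).
Both groups share the factor (5x^2 + 11).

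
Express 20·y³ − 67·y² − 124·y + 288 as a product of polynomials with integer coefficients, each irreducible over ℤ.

Trying the rational-root candidates, y = 8/5 is a root, so (5·y − 8) is a factor; dividing leaves 4·y² − 7·y − 36.
The remaining quadratic factors as (y − 4)(4·y + 9).

(4·y + 9)·(5·y − 8)·(y − 4)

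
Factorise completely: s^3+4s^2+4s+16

(s+4)(s^2+4)

Group as (s^3+4s) + (4s^2+16) = s(s^2+4) + 4(s^2+4).
Both groups share the factor (s^2+4).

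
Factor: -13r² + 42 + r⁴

Substitute u = r² to get a quadratic in u, then factor.
r² - 6 is irreducible over ℤ (6 is not a perfect square).
r² - 7 is irreducible over ℤ (7 is not a perfect square).

(r² - 6)(r² - 7)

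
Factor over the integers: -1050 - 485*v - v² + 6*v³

Trying the rational-root candidates, v = -15/2 is a root, so (2*v + 15) divides it; the quotient is 3*v² - 23*v - 70.
The remaining quadratic factors as (3*v + 7)(v - 10).

(2*v + 15)*(3*v + 7)*(v - 10)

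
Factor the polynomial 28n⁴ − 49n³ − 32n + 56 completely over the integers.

Group as (28n⁴ − 32n) + (−49n³ + 56) = 4n(7n³ − 8) − 7(7n³ − 8).
Both groups share the factor (7n³ − 8).

(4n − 7)(7n³ − 8)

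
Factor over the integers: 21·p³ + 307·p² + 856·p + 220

By the rational root theorem, p = −11 is a root, so (p + 11) is a factor; dividing leaves 21·p² + 76·p + 20.
The remaining quadratic factors as (7·p + 2)(3·p + 10).

(3·p + 10)·(7·p + 2)·(p + 11)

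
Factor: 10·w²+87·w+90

(2·w+15)·(5·w+6)

Need a pair with product 10·90 = 900 and sum 87: that's 75 and 12.
Split the middle term: 10·w²+75·w + 12·w+90 = 5·w·(2·w+15) + 6·(2·w+15).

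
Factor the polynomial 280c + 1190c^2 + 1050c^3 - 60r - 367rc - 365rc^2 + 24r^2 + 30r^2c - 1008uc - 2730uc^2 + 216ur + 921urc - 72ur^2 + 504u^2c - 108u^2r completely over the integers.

-(3r - 14c)(3u + 2r - 15c - 5)(12u - 5c - 4)

Group: 3r(-36u^2 - 24ur + 195uc + 72u + 10rc + 8r - 75c^2 - 85c - 20) - 14c(-36u^2 - 24ur + 195uc + 72u + 10rc + 8r - 75c^2 - 85c - 20); both groups contain (-36u^2 - 24ur + 195uc + 72u + 10rc + 8r - 75c^2 - 85c - 20), so (3r - 14c) is a factor with cofactor -36u^2 - 24ur + 195uc + 72u + 10rc + 8r - 75c^2 - 85c - 20.
The cofactor groups again: -36u^2 - 24ur + 195uc + 72u + 10rc + 8r - 75c^2 - 85c - 20 = -3u(12u - 5c - 4) + (-2r + 15c + 5)(12u - 5c - 4); both groups contain (12u - 5c - 4), giving -(3u + 2r - 15c - 5)(12u - 5c - 4).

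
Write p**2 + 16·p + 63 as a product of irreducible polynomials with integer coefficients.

Two integers with product 63 and sum 16 are 7 and 9.

(p + 7)·(p + 9)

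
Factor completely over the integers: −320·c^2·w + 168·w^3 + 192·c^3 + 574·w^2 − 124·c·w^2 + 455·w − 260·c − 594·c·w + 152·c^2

Group: 6·c·(32·c^2 − 32·c·w + 52·c − 42·w^2 − 91·w) + (−4·w − 5)·(32·c^2 − 32·c·w + 52·c − 42·w^2 − 91·w); both groups contain (32·c^2 − 32·c·w + 52·c − 42·w^2 − 91·w), so (6·c − 4·w − 5) is a factor with cofactor 32·c^2 − 32·c·w + 52·c − 42·w^2 − 91·w.
The cofactor groups again: 32·c^2 − 32·c·w + 52·c − 42·w^2 − 91·w = 4·c·(8·c + 6·w + 13) − 7·w·(8·c + 6·w + 13); both groups contain (8·c + 6·w + 13), giving (4·c − 7·w)·(8·c + 6·w + 13).

(4·c − 7·w)·(6·c − 4·w − 5)·(8·c + 6·w + 13)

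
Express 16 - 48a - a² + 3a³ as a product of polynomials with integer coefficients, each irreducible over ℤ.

By the rational root theorem, a = 4 is a root, so (a - 4) divides it; the quotient is 3a² + 11a - 4.
The remaining quadratic factors as (a + 4)(3a - 1).

(3a - 1)(a + 4)(a - 4)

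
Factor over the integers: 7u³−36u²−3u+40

By the rational root theorem, u = 8/7 is a root, so (7u−8) is a factor; dividing leaves u²−4u−5.
The remaining quadratic factors as (u+1)(u−5).

(7u−8)(u+1)(u−5)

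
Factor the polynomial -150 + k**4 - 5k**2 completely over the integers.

(k**2 + 10)(k**2 - 15)

Substitute u = k**2 to get a quadratic in u, then factor.
k**2 + 10 is irreducible over ℤ (always positive, so no real roots).
k**2 - 15 is irreducible over ℤ (15 is not a perfect square).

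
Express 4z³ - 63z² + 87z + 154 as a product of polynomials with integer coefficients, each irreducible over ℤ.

Among the possible rational roots, z = 14 is a root, giving the factor (z - 14) and quotient 4z² - 7z - 11.
The remaining quadratic factors as (z + 1)(4z - 11).

(4z - 11)(z + 1)(z - 14)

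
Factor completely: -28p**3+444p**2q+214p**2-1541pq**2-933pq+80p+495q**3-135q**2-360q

Group: 2p(-14p**2+159pq+107p-55q**2+15q+40) - 9q(-14p**2+159pq+107p-55q**2+15q+40); both groups contain (-14p**2+159pq+107p-55q**2+15q+40), so (2p-9q) is a factor with cofactor -14p**2+159pq+107p-55q**2+15q+40.
The cofactor groups again: -14p**2+159pq+107p-55q**2+15q+40 = -14p(p-11q-8) + (5q-5)(p-11q-8); both groups contain (p-11q-8), giving -(14p-5q+5)(p-11q-8).

-(14p-5q+5)(2p-9q)(p-11q-8)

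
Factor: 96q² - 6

Every term has a factor of 6. Then 16q² - 1 = (4q)² − (1)².

6(4q + 1)(4q - 1)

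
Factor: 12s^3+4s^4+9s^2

s^2(2s+3)^2

Pull out the common factor s^2, leaving 4s^2+12s+9.
Recognize a perfect-square trinomial with the parts 3 and 2s.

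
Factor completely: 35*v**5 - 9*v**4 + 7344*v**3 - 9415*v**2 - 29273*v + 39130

(5*v - 7)*(7*v - 13)*(v + 2)*(v**2 + v + 215)

By the rational root theorem, v = 7/5 is a root, so (5*v - 7) is a factor; dividing leaves 7*v**4 + 8*v**3 + 1480*v**2 + 189*v - 5590.
Then v = 13/7 is a root, so (7*v - 13) is a factor; dividing leaves v**3 + 3*v**2 + 217*v + 430.
Then v = -2 is a root, giving the factor (v + 2) and quotient v**2 + v + 215.
The quadratic v**2 + v + 215 has discriminant -859 < 0 and is irreducible over ℤ.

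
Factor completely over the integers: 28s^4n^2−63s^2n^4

7n^2s^2(2s−3n)(2s+3n)

Factor out 7s^2n^2, leaving 4s^2−9n^2, which is a difference of two squares.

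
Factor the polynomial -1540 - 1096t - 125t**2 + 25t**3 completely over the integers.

Trying the rational-root candidates, t = -11/5 is a root, so (5t + 11) divides it; the quotient is 5t**2 - 36t - 140.
The remaining quadratic factors as (t - 10)(5t + 14).

(5t + 11)(5t + 14)(t - 10)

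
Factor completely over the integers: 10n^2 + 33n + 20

(2n + 5)(5n + 4)

Need a pair with product 10·20 = 200 and sum 33: that's 25 and 8.
Split the middle term: 10n^2 + 25n + 8n + 20 = 5n(2n + 5) + 4(2n + 5).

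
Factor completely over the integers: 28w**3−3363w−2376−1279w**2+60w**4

Trying the rational-root candidates, w = −8/3 is a root, so (3w+8) divides it; the quotient is 20w**3−44w**2−309w−297.
Continuing, w = −3/2 is a root, so (2w+3) divides it; the quotient is 10w**2−37w−99.
The remaining quadratic factors as (5w+9)(2w−11).

(2w+3)(2w−11)(3w+8)(5w+9)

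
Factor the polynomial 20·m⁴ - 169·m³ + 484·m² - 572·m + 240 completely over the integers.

(4·m - 5)·(5·m - 6)·(m - 2)·(m - 4)

Trying the rational-root candidates, m = 4 is a root, so (m - 4) divides it; the quotient is 20·m³ - 89·m² + 128·m - 60.
Continuing, m = 5/4 is a root, so (4·m - 5) is a factor; dividing leaves 5·m² - 16·m + 12.
The remaining quadratic factors as (5·m - 6)(m - 2).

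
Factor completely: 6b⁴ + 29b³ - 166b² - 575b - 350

(6b + 5)(b + 2)(b + 7)(b - 5)

By the rational root theorem, b = -5/6 is a root, so (6b + 5) is a factor; dividing leaves b³ + 4b² - 31b - 70.
Continuing, b = -7 is a root, so (b + 7) is a factor; dividing leaves b² - 3b - 10.
The remaining quadratic factors as (b - 5)(b + 2).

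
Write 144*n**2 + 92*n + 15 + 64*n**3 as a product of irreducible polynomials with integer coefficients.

Among the possible rational roots, n = -1/4 is a root, so (4*n + 1) is a factor; dividing leaves 16*n**2 + 32*n + 15.
The remaining quadratic factors as (4*n + 3)(4*n + 5).

(4*n + 1)*(4*n + 3)*(4*n + 5)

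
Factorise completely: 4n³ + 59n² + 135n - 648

By the rational root theorem, n = -8 is a root, so (n + 8) divides it; the quotient is 4n² + 27n - 81.
The remaining quadratic factors as (n + 9)(4n - 9).

(4n - 9)(n + 8)(n + 9)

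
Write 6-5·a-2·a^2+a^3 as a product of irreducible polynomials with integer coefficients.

(a+2)·(a-1)·(a-3)

By the rational root theorem, a = -2 is a root, so (a+2) divides it; the quotient is a^2-4·a+3.
The remaining quadratic factors as (a-3)(a-1).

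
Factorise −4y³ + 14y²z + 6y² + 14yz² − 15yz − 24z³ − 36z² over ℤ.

Group: 2y(−2y² + 5yz + 12z²) + (−2z − 3)(−2y² + 5yz + 12z²); both groups contain (−2y² + 5yz + 12z²), so (2y − 2z − 3) is a factor with cofactor −2y² + 5yz + 12z².
The cofactor groups again: −2y² + 5yz + 12z² = −y(2y + 3z) + 4z(2y + 3z); both groups contain (2y + 3z), giving −(y − 4z)(2y + 3z).

−(2y + 3z)(2y − 2z − 3)(y − 4z)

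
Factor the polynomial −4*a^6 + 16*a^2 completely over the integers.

−4*a^2*(a^2 + 2)*(a^2 − 2)

Pull out the common factor 4*a^2, leaving −a^4 + 4.
Recognize a difference of squares with the parts 2 and a^2.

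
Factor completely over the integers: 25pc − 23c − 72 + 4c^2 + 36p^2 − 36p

Group: 4p(9p + 4c + 9) + (c − 8)(9p + 4c + 9); both groups contain (9p + 4c + 9).

(9p + 4c + 9)(4p + c − 8)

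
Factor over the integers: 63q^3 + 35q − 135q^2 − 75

Group as (63q^3 + 35q) + (−135q^2 − 75) = 7q(9q^2 + 5) − 15(9q^2 + 5).
Both groups share the factor (9q^2 + 5).

(7q − 15)(9q^2 + 5)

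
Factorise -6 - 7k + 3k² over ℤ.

Need a pair with product 3·(-6) = -18 and sum -7: that's -9 and 2.
Split the middle term: 3k² - 9k + 2k - 6 = 3k(k - 3) + 2(k - 3).

(3k + 2)(k - 3)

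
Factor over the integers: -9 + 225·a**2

Every term has a factor of 9. Then 25·a**2 - 1 = (5·a)² − (1)².

9·(5·a + 1)·(5·a - 1)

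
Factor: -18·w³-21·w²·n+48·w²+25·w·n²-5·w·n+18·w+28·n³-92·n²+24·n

-(6·w-7·n+2)·(3·w+4·n)·(w+n-3)

Group: w·(-18·w²-3·w·n-6·w+28·n²-8·n) + (n-3)·(-18·w²-3·w·n-6·w+28·n²-8·n); both groups contain (-18·w²-3·w·n-6·w+28·n²-8·n), so (w+n-3) is a factor with cofactor -18·w²-3·w·n-6·w+28·n²-8·n.
The cofactor groups again: -18·w²-3·w·n-6·w+28·n²-8·n = -6·w·(3·w+4·n) + (7·n-2)·(3·w+4·n); both groups contain (3·w+4·n), giving -(6·w-7·n+2)·(3·w+4·n).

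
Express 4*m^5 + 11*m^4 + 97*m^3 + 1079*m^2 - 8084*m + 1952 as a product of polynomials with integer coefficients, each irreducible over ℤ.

(4*m - 1)*(m + 8)*(m - 4)*(m^2 - m + 61)

Among the possible rational roots, m = -8 is a root, so (m + 8) is a factor; dividing leaves 4*m^4 - 21*m^3 + 265*m^2 - 1041*m + 244.
Next, m = 4 is a root, so (m - 4) is a factor; dividing leaves 4*m^3 - 5*m^2 + 245*m - 61.
Then m = 1/4 is a root, so (4*m - 1) is a factor; dividing leaves m^2 - m + 61.
The quadratic m^2 - m + 61 has discriminant -243 < 0 and is irreducible over ℤ.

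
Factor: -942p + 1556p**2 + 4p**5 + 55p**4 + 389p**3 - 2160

(4p - 5)(p + 1)(p + 8)(p**2 + 6p + 54)

By the rational root theorem, p = -1 is a root, so (p + 1) is a factor; dividing leaves 4p**4 + 51p**3 + 338p**2 + 1218p - 2160.
Continuing, p = -8 is a root, so (p + 8) divides it; the quotient is 4p**3 + 19p**2 + 186p - 270.
Continuing, p = 5/4 is a root, so (4p - 5) is a factor; dividing leaves p**2 + 6p + 54.
The quadratic p**2 + 6p + 54 has discriminant -180 < 0 and is irreducible over ℤ.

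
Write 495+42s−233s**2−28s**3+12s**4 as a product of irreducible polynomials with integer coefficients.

(2s−11)(2s−3)(3s+5)(s+3)

Trying the rational-root candidates, s = 3/2 is a root, giving the factor (2s−3) and quotient 6s**3−5s**2−124s−165.
Then s = 11/2 is a root, giving the factor (2s−11) and quotient 3s**2+14s+15.
The remaining quadratic factors as (3s+5)(s+3).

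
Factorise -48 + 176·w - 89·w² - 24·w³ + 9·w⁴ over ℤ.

Among the possible rational roots, w = 4/3 is a root, so (3·w - 4) is a factor; dividing leaves 3·w³ - 4·w² - 35·w + 12.
Then w = -3 is a root, so (w + 3) divides it; the quotient is 3·w² - 13·w + 4.
The remaining quadratic factors as (3·w - 1)(w - 4).

(3·w - 1)·(3·w - 4)·(w + 3)·(w - 4)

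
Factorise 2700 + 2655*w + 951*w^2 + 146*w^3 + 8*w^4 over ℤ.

(2*w + 15)*(4*w + 15)*(w + 3)*(w + 4)

By the rational root theorem, w = -15/4 is a root, so (4*w + 15) divides it; the quotient is 2*w^3 + 29*w^2 + 129*w + 180.
Next, w = -3 is a root, so (w + 3) divides it; the quotient is 2*w^2 + 23*w + 60.
The remaining quadratic factors as (2*w + 15)(w + 4).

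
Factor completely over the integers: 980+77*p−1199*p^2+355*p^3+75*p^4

Testing divisors of the constant over divisors of the leading coefficient, p = −4/5 is a root, giving the factor (5*p+4) and quotient 15*p^3+59*p^2−287*p+245.
Continuing, p = −7 is a root, giving the factor (p+7) and quotient 15*p^2−46*p+35.
The remaining quadratic factors as (3*p−5)(5*p−7).

(3*p−5)*(5*p+4)*(5*p−7)*(p+7)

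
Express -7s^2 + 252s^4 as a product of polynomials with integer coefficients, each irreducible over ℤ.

Factor out 7s^2, leaving 36s^2 - 1, which is a difference of two squares.

7s^2(6s + 1)(6s - 1)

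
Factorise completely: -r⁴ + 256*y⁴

(4*y - r)*(4*y + r)*(16*y² + r²)

Write as (16*y²)² − (r²)², then factor 16*y² - r² once more.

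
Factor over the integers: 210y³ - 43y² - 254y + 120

(5y + 6)(6y - 5)(7y - 4)

By the rational root theorem, y = 4/7 is a root, so (7y - 4) is a factor; dividing leaves 30y² + 11y - 30.
The remaining quadratic factors as (5y + 6)(6y - 5).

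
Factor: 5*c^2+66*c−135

(5*c−9)*(c+15)

Need a pair with product 5·(−135) = −675 and sum 66: that's 75 and −9.
Split the middle term: 5*c^2+75*c − 9*c−135 = 5*c*(c+15) − 9*(c+15).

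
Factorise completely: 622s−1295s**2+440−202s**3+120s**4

Testing divisors of the constant over divisors of the leading coefficient, s = 5/6 is a root, so (6s−5) is a factor; dividing leaves 20s**3−17s**2−230s−88.
Continuing, s = −11/4 is a root, so (4s+11) is a factor; dividing leaves 5s**2−18s−8.
The remaining quadratic factors as (s−4)(5s+2).

(4s+11)(5s+2)(6s−5)(s−4)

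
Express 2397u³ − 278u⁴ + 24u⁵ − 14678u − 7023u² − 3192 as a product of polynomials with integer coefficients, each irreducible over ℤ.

(4u + 1)(6u + 7)(u − 6)(u² − 7u + 76)

Among the possible rational roots, u = −1/4 is a root, so (4u + 1) is a factor; dividing leaves 6u⁴ − 71u³ + 617u² − 1910u − 3192.
Then u = −7/6 is a root, giving the factor (6u + 7) and quotient u³ − 13u² + 118u − 456.
Then u = 6 is a root, so (u − 6) divides it; the quotient is u² − 7u + 76.
The quadratic u² − 7u + 76 has discriminant −255 < 0 and is irreducible over ℤ.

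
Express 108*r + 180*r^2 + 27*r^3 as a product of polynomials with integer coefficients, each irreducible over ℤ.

Pull out the common factor 9*r, then factor the remaining trinomial.

9*r*(3*r + 2)*(r + 6)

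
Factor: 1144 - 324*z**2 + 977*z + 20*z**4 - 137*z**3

(4*z + 11)*(5*z - 13)*(z + 1)*(z - 8)

By the rational root theorem, z = 8 is a root, giving the factor (z - 8) and quotient 20*z**3 + 23*z**2 - 140*z - 143.
Then z = -1 is a root, so (z + 1) divides it; the quotient is 20*z**2 + 3*z - 143.
The remaining quadratic factors as (5*z - 13)(4*z + 11).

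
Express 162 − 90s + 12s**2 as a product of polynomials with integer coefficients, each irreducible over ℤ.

6(2s − 9)(s − 3)

Pull out the common factor 6, then factor the remaining trinomial.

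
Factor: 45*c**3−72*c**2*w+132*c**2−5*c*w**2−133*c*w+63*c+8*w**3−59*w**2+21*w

(3*c+w)*(3*c−w+7)*(5*c−8*w+3)

Group: 3*c*(15*c**2−29*c*w+44*c+8*w**2−59*w+21) + w*(15*c**2−29*c*w+44*c+8*w**2−59*w+21); both groups contain (15*c**2−29*c*w+44*c+8*w**2−59*w+21), so (3*c+w) is a factor with cofactor 15*c**2−29*c*w+44*c+8*w**2−59*w+21.
The cofactor groups again: 15*c**2−29*c*w+44*c+8*w**2−59*w+21 = 5*c*(3*c−w+7) + (−8*w+3)*(3*c−w+7); both groups contain (3*c−w+7), giving (5*c−8*w+3)*(3*c−w+7).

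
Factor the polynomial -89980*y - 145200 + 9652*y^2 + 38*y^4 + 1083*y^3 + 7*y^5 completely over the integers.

(7*y + 10)*(y + 11)*(y - 6)*(y^2 - y + 220)

By the rational root theorem, y = -10/7 is a root, so (7*y + 10) divides it; the quotient is y^4 + 4*y^3 + 149*y^2 + 1166*y - 14520.
Next, y = -11 is a root, so (y + 11) divides it; the quotient is y^3 - 7*y^2 + 226*y - 1320.
Then y = 6 is a root, so (y - 6) is a factor; dividing leaves y^2 - y + 220.
The quadratic y^2 - y + 220 has discriminant -879 < 0 and is irreducible over ℤ.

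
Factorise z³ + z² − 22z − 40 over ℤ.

By the rational root theorem, z = −2 is a root, so (z + 2) divides it; the quotient is z² − z − 20.
The remaining quadratic factors as (z + 4)(z − 5).

(z + 2)(z + 4)(z − 5)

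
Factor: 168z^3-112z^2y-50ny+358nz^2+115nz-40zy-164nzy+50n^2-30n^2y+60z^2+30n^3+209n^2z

(2n+3z-2y)(3n+14z+5)(5n+4z)

Group: 2n(15n^2+82nz+25n+56z^2+20z) + (3z-2y)(15n^2+82nz+25n+56z^2+20z); both groups contain (15n^2+82nz+25n+56z^2+20z), so (2n+3z-2y) is a factor with cofactor 15n^2+82nz+25n+56z^2+20z.
The cofactor groups again: 15n^2+82nz+25n+56z^2+20z = 3n(5n+4z) + (14z+5)(5n+4z); both groups contain (5n+4z), giving (3n+14z+5)(5n+4z).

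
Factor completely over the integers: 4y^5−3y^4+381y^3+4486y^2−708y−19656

(4y+9)(y+7)(y−2)(y^2−8y+156)

Among the possible rational roots, y = −7 is a root, so (y+7) is a factor; dividing leaves 4y^4−31y^3+598y^2+300y−2808.
Then y = −9/4 is a root, giving the factor (4y+9) and quotient y^3−10y^2+172y−312.
Then y = 2 is a root, giving the factor (y−2) and quotient y^2−8y+156.
The quadratic y^2−8y+156 has discriminant −560 < 0 and is irreducible over ℤ.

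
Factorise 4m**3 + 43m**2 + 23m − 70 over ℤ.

Trying the rational-root candidates, m = 1 is a root, so (m − 1) is a factor; dividing leaves 4m**2 + 47m + 70.
The remaining quadratic factors as (4m + 7)(m + 10).

(4m + 7)(m + 10)(m − 1)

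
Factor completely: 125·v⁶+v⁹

v⁶·(v+5)·(v²-5·v+25)

Factor out v⁶ first: what remains is v³+125.
Recognize a sum of cubes with the parts v and 5.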